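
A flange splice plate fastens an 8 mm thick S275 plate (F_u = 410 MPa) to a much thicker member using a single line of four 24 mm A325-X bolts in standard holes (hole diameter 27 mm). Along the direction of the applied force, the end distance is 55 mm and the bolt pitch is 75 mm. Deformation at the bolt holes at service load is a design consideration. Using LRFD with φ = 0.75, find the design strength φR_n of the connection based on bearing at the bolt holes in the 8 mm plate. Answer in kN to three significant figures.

Per bolt r_n = 1.2 l_c t F_u ≤ 2.4 d t F_u; upper limit = 2.4 × 24 × 8 × 410 / 1000 = 188.9 kN.
Edge bolt: l_c = 55 − 27/2 = 41.5 mm → 1.2 × 41.5 × 8 × 410 / 1000 = 163.3 → r_n = 163.3 kN.
Interior bolts: l_c = 75 − 27 = 48 mm → 1.2 × 48 × 8 × 410 / 1000 = 188.9 → r_n = 188.9 kN.
R_n = 1 × 163.3 + 3 × 188.9 = 730.1 kN.
Design strength φR_n = 0.75 × 730.1 = 548 kN.

548 kN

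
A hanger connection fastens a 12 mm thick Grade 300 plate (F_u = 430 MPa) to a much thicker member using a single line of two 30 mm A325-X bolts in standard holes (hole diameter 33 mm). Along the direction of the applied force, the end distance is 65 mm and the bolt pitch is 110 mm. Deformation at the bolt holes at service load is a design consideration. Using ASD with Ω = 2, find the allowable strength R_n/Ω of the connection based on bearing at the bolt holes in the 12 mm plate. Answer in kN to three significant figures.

Per bolt r_n = 1.2 l_c t F_u ≤ 2.4 d t F_u; upper limit = 2.4 × 30 × 12 × 430 / 1000 = 371.5 kN.
Edge bolt: l_c = 65 − 33/2 = 48.5 mm → 1.2 × 48.5 × 12 × 430 / 1000 = 300.3 → r_n = 300.3 kN.
Interior bolts: l_c = 110 − 33 = 77 mm → 1.2 × 77 × 12 × 430 / 1000 = 476.8 → r_n = 371.5 kN.
R_n = 1 × 300.3 + 1 × 371.5 = 671.8 kN.
Allowable strength R_n/Ω = 671.8 / 2 = 336 kN.

336 kN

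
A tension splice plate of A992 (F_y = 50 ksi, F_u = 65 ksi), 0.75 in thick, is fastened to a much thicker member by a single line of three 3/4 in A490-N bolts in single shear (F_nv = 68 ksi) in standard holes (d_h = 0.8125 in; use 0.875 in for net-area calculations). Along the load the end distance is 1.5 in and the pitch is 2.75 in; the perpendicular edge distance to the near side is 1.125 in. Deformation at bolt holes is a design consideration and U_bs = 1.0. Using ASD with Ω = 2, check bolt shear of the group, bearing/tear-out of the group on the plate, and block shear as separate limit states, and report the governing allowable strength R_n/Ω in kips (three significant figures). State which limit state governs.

45.1 kips (bolt shear governs)

Bolt shear: A_b = π·0.75²/4 = 0.4418 in²; R_n = 68 × 0.4418 × 3 × 1 = 90.12 kips → 90.12 / 2 = 45.1 kips.
Bearing: edge l_c = 1.094, r_n = 63.98 kips; interior l_c = 1.938, r_n = 87.75 kips; R_n = 63.98 + 2·87.75 = 239.5 kips → 120 kips.
Block shear: A_gv = 5.25, A_nv = 3.609, A_nt = 0.5156 in²; R_n = min(0.6F_uA_nv, 0.6F_yA_gv) + U_bs·F_u·A_nt = 174.3 kips → 87.1 kips.
Bolt shear governs: 45.1 kips.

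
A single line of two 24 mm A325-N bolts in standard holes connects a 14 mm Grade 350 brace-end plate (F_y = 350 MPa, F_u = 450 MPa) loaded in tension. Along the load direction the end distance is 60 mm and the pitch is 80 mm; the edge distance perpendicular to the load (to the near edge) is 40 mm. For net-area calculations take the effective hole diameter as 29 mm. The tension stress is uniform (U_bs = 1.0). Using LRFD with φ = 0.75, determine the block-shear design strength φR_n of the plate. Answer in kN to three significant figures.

Shear plane L_v = 60 + 1·80 = 140 mm; A_gv = 140 × 14 = 1960 mm².
A_nv = (140 − 1.5·29) × 14 = 1351 mm².
A_nt = (40 − 0.5·29) × 14 = 357 mm².
0.6 F_u A_nv = 364.8 kN; 0.6 F_y A_gv = 411.6 kN → shear rupture governs the shear term.
R_n = 364.8 + 1.0 × 450 × 357 / 1000 = 525.4 kN.
Design strength φR_n = 0.75 × 525.4 = 394 kN.

394 kN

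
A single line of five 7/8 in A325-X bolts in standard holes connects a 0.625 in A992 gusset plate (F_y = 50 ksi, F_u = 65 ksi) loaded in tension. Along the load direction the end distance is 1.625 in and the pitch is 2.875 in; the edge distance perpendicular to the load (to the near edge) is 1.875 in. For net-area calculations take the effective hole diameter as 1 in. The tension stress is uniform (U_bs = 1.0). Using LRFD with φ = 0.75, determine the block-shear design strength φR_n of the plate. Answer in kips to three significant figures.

Shear plane L_v = 1.625 + 4·2.875 = 13.12 in; A_gv = 13.12 × 0.625 = 8.203 in².
A_nv = (13.12 − 4.5·1) × 0.625 = 5.391 in².
A_nt = (1.875 − 0.5·1) × 0.625 = 0.8594 in².
0.6 F_u A_nv = 210.2 kips; 0.6 F_y A_gv = 246.1 kips → shear rupture governs the shear term.
R_n = 210.2 + 1.0 × 65 × 0.8594 = 266.1 kips.
Design strength φR_n = 0.75 × 266.1 = 200 kips.

200 kips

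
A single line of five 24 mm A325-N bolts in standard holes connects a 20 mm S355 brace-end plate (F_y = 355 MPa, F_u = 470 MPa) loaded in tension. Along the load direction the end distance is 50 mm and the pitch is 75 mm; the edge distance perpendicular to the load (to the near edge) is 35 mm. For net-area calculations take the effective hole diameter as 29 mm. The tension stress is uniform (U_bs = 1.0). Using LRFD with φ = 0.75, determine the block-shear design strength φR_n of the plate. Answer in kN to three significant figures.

Shear plane L_v = 50 + 4·75 = 350 mm; A_gv = 350 × 20 = 7000 mm².
A_nv = (350 − 4.5·29) × 20 = 4390 mm².
A_nt = (35 − 0.5·29) × 20 = 410 mm².
0.6 F_u A_nv = 1238 kN; 0.6 F_y A_gv = 1491 kN → shear rupture governs the shear term.
R_n = 1238 + 1.0 × 470 × 410 / 1000 = 1431 kN.
Design strength φR_n = 0.75 × 1431 = 1070 kN.

1070 kN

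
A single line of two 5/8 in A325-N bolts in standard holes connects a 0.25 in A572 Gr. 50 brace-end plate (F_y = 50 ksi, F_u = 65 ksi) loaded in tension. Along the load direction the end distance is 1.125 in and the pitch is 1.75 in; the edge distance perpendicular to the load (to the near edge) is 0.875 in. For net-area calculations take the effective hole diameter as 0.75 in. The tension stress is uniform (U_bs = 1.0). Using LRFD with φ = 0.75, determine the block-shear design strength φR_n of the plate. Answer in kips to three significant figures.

Shear plane L_v = 1.125 + 1·1.75 = 2.875 in; A_gv = 2.875 × 0.25 = 0.7188 in².
A_nv = (2.875 − 1.5·0.75) × 0.25 = 0.4375 in².
A_nt = (0.875 − 0.5·0.75) × 0.25 = 0.125 in².
0.6 F_u A_nv = 17.06 kips; 0.6 F_y A_gv = 21.56 kips → shear rupture governs the shear term.
R_n = 17.06 + 1.0 × 65 × 0.125 = 25.19 kips.
Design strength φR_n = 0.75 × 25.19 = 18.9 kips.

18.9 kips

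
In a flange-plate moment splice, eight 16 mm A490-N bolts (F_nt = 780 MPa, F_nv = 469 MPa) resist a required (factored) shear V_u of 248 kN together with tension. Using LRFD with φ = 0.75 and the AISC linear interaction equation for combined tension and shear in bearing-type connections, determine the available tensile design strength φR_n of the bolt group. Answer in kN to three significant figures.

811 kN

A_b = π·16²/4 = 201.1 mm²; f_rv = 248 × 1000 / (8 × 201.1) = 154.2 MPa.
F'_nt = 1.3 F_nt − (F_nt / φF_nv) f_rv = 1.3·780 − (780/(0.75·469))·154.2 = 672.1 MPa, capped at F_nt → F'_nt = 672.1 MPa.
R_n = F'_nt · A_b · n = 672.1 × 201.1 × 8 / 1000 = 1081 kN.
Design strength φR_n = 0.75 × 1081 = 811 kN.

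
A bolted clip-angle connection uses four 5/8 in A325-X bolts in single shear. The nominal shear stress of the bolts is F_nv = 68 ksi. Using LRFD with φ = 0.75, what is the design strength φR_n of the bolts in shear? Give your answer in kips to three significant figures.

A_b = π × 0.625² / 4 = 0.3068 in².
R_n = F_nv · A_b · n · n_s = 68 × 0.3068 × 4 × 1 = 83.45 kips.
Design strength φR_n = 0.75 × 83.45 = 62.6 kips.

62.6 kips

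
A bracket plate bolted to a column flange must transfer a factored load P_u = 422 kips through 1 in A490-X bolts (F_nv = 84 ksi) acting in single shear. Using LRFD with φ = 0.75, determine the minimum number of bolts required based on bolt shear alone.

A_b = π·1²/4 = 0.7854 in².
Per-bolt design strength φR_n = 0.75 × 84 × 0.7854 × 1 = 49.48 kips.
n ≥ 422 / 49.48 = 8.529 → use 9 bolts.

9 bolts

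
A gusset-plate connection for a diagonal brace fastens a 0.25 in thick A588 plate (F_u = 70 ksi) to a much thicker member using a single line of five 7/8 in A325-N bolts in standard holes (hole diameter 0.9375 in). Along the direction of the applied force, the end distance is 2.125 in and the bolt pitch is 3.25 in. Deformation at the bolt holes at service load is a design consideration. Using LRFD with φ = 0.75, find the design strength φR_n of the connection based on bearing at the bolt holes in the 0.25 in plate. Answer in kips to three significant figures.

Per bolt r_n = 1.2 l_c t F_u ≤ 2.4 d t F_u; upper limit = 2.4 × 0.875 × 0.25 × 70 = 36.75 kips.
Edge bolt: l_c = 2.125 − 0.9375/2 = 1.656 in → 1.2 × 1.656 × 0.25 × 70 = 34.78 → r_n = 34.78 kips.
Interior bolts: l_c = 3.25 − 0.9375 = 2.312 in → 1.2 × 2.312 × 0.25 × 70 = 48.56 → r_n = 36.75 kips.
R_n = 1 × 34.78 + 4 × 36.75 = 181.8 kips.
Design strength φR_n = 0.75 × 181.8 = 136 kips.

136 kips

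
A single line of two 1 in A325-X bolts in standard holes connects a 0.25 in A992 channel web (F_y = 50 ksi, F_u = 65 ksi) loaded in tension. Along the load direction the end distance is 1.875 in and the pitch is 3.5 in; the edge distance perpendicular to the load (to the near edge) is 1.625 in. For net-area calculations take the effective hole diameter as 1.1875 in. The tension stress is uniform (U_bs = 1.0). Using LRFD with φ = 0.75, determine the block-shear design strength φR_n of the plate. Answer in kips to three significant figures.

38.8 kips

Shear plane L_v = 1.875 + 1·3.5 = 5.375 in; A_gv = 5.375 × 0.25 = 1.344 in².
A_nv = (5.375 − 1.5·1.1875) × 0.25 = 0.8984 in².
A_nt = (1.625 − 0.5·1.1875) × 0.25 = 0.2578 in².
0.6 F_u A_nv = 35.04 kips; 0.6 F_y A_gv = 40.31 kips → shear rupture governs the shear term.
R_n = 35.04 + 1.0 × 65 × 0.2578 = 51.8 kips.
Design strength φR_n = 0.75 × 51.8 = 38.8 kips.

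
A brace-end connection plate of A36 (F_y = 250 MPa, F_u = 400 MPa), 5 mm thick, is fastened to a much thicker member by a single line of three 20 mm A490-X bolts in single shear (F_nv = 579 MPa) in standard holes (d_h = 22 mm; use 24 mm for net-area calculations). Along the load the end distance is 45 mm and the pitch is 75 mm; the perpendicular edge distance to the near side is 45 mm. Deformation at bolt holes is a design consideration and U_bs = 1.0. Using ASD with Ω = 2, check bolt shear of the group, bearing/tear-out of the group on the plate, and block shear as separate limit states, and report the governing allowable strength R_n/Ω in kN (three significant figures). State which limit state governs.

Bolt shear: A_b = π·20²/4 = 314.2 mm²; R_n = 579 × 314.2 × 3 × 1 / 1000 = 545.7 kN → 545.7 / 2 = 273 kN.
Bearing: edge l_c = 34, r_n = 81.6 kN; interior l_c = 53, r_n = 96 kN; R_n = 81.6 + 2·96 = 273.6 kN → 137 kN.
Block shear: A_gv = 975, A_nv = 675, A_nt = 165 mm²; R_n = min(0.6F_uA_nv, 0.6F_yA_gv) + U_bs·F_u·A_nt = 212.2 kN → 106 kN.
Block shear governs: 106 kN.

106 kN (block shear governs)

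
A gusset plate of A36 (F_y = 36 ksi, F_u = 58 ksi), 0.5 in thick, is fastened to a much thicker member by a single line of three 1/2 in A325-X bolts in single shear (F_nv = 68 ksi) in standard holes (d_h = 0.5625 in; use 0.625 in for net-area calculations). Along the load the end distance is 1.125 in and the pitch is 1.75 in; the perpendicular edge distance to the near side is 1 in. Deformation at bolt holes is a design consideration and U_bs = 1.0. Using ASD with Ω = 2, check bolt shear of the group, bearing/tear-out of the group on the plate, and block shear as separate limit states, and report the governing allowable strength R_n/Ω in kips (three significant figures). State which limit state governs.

20 kips (bolt shear governs)

Bolt shear: A_b = π·0.5²/4 = 0.1963 in²; R_n = 68 × 0.1963 × 3 × 1 = 40.06 kips → 40.06 / 2 = 20 kips.
Bearing: edge l_c = 0.8438, r_n = 29.36 kips; interior l_c = 1.188, r_n = 34.8 kips; R_n = 29.36 + 2·34.8 = 98.96 kips → 49.5 kips.
Block shear: A_gv = 2.312, A_nv = 1.531, A_nt = 0.3438 in²; R_n = min(0.6F_uA_nv, 0.6F_yA_gv) + U_bs·F_u·A_nt = 69.89 kips → 34.9 kips.
Bolt shear governs: 20 kips.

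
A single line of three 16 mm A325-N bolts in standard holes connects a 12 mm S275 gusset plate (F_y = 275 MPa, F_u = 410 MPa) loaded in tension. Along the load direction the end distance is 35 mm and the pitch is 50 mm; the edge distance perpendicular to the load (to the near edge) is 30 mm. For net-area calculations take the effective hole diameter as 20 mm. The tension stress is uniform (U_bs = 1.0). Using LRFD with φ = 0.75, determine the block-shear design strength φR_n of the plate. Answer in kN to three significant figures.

262 kN

Shear plane L_v = 35 + 2·50 = 135 mm; A_gv = 135 × 12 = 1620 mm².
A_nv = (135 − 2.5·20) × 12 = 1020 mm².
A_nt = (30 − 0.5·20) × 12 = 240 mm².
0.6 F_u A_nv = 250.9 kN; 0.6 F_y A_gv = 267.3 kN → shear rupture governs the shear term.
R_n = 250.9 + 1.0 × 410 × 240 / 1000 = 349.3 kN.
Design strength φR_n = 0.75 × 349.3 = 262 kN.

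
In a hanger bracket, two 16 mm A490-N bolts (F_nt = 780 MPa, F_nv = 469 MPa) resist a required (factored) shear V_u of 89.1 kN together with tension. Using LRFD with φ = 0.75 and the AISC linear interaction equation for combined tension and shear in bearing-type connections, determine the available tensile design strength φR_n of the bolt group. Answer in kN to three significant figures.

158 kN

A_b = π·16²/4 = 201.1 mm²; f_rv = 89.1 × 1000 / (2 × 201.1) = 221.6 MPa.
F'_nt = 1.3 F_nt − (F_nt / φF_nv) f_rv = 1.3·780 − (780/(0.75·469))·221.6 = 522.7 MPa, capped at F_nt → F'_nt = 522.7 MPa.
R_n = F'_nt · A_b · n = 522.7 × 201.1 × 2 / 1000 = 210.2 kN.
Design strength φR_n = 0.75 × 210.2 = 158 kN.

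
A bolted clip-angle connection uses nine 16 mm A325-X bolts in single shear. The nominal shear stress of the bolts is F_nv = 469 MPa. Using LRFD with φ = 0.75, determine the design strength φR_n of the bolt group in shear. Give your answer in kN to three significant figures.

A_b = π × 16² / 4 = 201.1 mm².
R_n = F_nv · A_b · n · n_s = 469 × 201.1 × 9 × 1 / 1000 = 848.7 kN.
Design strength φR_n = 0.75 × 848.7 = 637 kN.

637 kN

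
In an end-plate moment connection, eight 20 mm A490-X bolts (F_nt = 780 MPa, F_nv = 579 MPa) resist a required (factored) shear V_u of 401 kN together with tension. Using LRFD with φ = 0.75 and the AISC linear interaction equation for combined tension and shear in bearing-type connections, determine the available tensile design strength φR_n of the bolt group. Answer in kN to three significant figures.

1370 kN

A_b = π·20²/4 = 314.2 mm²; f_rv = 401 × 1000 / (8 × 314.2) = 159.6 MPa.
F'_nt = 1.3 F_nt − (F_nt / φF_nv) f_rv = 1.3·780 − (780/(0.75·579))·159.6 = 727.4 MPa, capped at F_nt → F'_nt = 727.4 MPa.
R_n = F'_nt · A_b · n = 727.4 × 314.2 × 8 / 1000 = 1828 kN.
Design strength φR_n = 0.75 × 1828 = 1370 kN.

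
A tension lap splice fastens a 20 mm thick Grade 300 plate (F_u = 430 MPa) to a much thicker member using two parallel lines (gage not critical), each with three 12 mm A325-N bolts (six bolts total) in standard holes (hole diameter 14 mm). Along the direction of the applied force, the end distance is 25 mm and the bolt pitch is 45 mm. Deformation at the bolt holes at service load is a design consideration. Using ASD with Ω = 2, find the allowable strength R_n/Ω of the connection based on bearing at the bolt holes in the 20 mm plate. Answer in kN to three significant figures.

Per bolt r_n = 1.2 l_c t F_u ≤ 2.4 d t F_u; upper limit = 2.4 × 12 × 20 × 430 / 1000 = 247.7 kN.
Edge bolt: l_c = 25 − 14/2 = 18 mm → 1.2 × 18 × 20 × 430 / 1000 = 185.8 → r_n = 185.8 kN.
Interior bolts: l_c = 45 − 14 = 31 mm → 1.2 × 31 × 20 × 430 / 1000 = 319.9 → r_n = 247.7 kN.
R_n = 2 × 185.8 + 4 × 247.7 = 1362 kN.
Allowable strength R_n/Ω = 1362 / 2 = 681 kN.

681 kN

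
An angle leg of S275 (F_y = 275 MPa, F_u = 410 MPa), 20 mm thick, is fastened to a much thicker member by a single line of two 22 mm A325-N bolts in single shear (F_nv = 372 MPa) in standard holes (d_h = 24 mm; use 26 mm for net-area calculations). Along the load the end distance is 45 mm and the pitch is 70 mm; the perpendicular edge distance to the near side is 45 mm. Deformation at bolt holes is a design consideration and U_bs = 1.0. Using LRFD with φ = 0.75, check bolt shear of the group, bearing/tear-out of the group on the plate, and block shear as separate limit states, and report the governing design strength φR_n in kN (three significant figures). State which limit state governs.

212 kN (bolt shear governs)

Bolt shear: A_b = π·22²/4 = 380.1 mm²; R_n = 372 × 380.1 × 2 × 1 / 1000 = 282.8 kN → 0.75 × 282.8 = 212 kN.
Bearing: edge l_c = 33, r_n = 324.7 kN; interior l_c = 46, r_n = 433 kN; R_n = 324.7 + 1·433 = 757.7 kN → 568 kN.
Block shear: A_gv = 2300, A_nv = 1520, A_nt = 640 mm²; R_n = min(0.6F_uA_nv, 0.6F_yA_gv) + U_bs·F_u·A_nt = 636.3 kN → 477 kN.
Bolt shear governs: 212 kN.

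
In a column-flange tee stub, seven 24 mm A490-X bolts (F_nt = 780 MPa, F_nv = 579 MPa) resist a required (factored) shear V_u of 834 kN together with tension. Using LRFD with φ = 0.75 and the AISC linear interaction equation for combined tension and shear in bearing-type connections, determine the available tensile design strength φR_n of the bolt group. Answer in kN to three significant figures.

A_b = π·24²/4 = 452.4 mm²; f_rv = 834 × 1000 / (7 × 452.4) = 263.4 MPa.
F'_nt = 1.3 F_nt − (F_nt / φF_nv) f_rv = 1.3·780 − (780/(0.75·579))·263.4 = 540.9 MPa, capped at F_nt → F'_nt = 540.9 MPa.
R_n = F'_nt · A_b · n = 540.9 × 452.4 × 7 / 1000 = 1713 kN.
Design strength φR_n = 0.75 × 1713 = 1280 kN.

1280 kN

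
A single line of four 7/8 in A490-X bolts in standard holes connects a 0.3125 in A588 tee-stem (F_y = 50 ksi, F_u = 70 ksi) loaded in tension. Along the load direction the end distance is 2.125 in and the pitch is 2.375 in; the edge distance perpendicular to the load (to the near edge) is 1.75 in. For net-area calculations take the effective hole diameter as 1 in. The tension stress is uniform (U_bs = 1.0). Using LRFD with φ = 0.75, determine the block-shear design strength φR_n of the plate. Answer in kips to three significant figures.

Shear plane L_v = 2.125 + 3·2.375 = 9.25 in; A_gv = 9.25 × 0.3125 = 2.891 in².
A_nv = (9.25 − 3.5·1) × 0.3125 = 1.797 in².
A_nt = (1.75 − 0.5·1) × 0.3125 = 0.3906 in².
0.6 F_u A_nv = 75.47 kips; 0.6 F_y A_gv = 86.72 kips → shear rupture governs the shear term.
R_n = 75.47 + 1.0 × 70 × 0.3906 = 102.8 kips.
Design strength φR_n = 0.75 × 102.8 = 77.1 kips.

77.1 kips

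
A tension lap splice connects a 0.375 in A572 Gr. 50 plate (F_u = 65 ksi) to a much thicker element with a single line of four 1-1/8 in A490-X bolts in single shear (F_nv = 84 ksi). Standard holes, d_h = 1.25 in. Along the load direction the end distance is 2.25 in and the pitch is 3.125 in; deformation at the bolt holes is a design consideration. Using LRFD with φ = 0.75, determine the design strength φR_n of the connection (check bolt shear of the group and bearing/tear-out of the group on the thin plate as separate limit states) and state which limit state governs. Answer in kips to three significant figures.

Bolt shear: A_b = π·1.125²/4 = 0.994 in²; R_n = 84 × 0.994 × 4 × 1 = 334 kips → 0.75 × 334 = 250 kips.
Bearing (1.2 l_c t F_u ≤ 2.4 d t F_u): upper limit = 2.4·1.125·0.375·65 = 65.81 kips.
  Edge l_c = 2.25 − 1.25/2 = 1.625 → r_n = 47.53 kips; interior l_c = 3.125 − 1.25 = 1.875 → r_n = 54.84 kips.
  R_n,bearing = 1·47.53 + 3·54.84 = 212.1 kips → 0.75 × 212.1 = 159 kips.
Bearing governs: 159 kips.

159 kips (bearing governs)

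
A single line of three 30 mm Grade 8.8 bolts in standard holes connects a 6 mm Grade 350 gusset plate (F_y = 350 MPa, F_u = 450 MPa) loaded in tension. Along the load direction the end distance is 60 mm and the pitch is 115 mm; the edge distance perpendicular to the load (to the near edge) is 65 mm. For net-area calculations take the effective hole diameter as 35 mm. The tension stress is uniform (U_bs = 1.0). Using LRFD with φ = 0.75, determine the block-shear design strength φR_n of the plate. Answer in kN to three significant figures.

Shear plane L_v = 60 + 2·115 = 290 mm; A_gv = 290 × 6 = 1740 mm².
A_nv = (290 − 2.5·35) × 6 = 1215 mm².
A_nt = (65 − 0.5·35) × 6 = 285 mm².
0.6 F_u A_nv = 328.1 kN; 0.6 F_y A_gv = 365.4 kN → shear rupture governs the shear term.
R_n = 328.1 + 1.0 × 450 × 285 / 1000 = 456.3 kN.
Design strength φR_n = 0.75 × 456.3 = 342 kN.

342 kN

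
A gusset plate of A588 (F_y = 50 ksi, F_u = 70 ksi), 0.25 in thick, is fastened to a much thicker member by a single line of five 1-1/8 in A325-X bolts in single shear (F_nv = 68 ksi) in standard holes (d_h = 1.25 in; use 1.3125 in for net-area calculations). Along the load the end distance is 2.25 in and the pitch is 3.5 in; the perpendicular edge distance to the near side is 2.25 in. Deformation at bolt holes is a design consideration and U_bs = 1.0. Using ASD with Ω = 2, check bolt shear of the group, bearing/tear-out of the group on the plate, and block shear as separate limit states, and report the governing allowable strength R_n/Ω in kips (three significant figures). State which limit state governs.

68.2 kips (block shear governs)

Bolt shear: A_b = π·1.125²/4 = 0.994 in²; R_n = 68 × 0.994 × 5 × 1 = 338 kips → 338 / 2 = 169 kips.
Bearing: edge l_c = 1.625, r_n = 34.12 kips; interior l_c = 2.25, r_n = 47.25 kips; R_n = 34.12 + 4·47.25 = 223.1 kips → 112 kips.
Block shear: A_gv = 4.062, A_nv = 2.586, A_nt = 0.3984 in²; R_n = min(0.6F_uA_nv, 0.6F_yA_gv) + U_bs·F_u·A_nt = 136.5 kips → 68.2 kips.
Block shear governs: 68.2 kips.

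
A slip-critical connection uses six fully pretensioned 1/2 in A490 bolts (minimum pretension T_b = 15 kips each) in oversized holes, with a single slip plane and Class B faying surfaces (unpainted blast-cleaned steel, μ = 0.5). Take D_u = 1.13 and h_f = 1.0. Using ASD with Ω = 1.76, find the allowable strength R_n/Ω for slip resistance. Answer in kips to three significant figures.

28.9 kips

R_n = μ · D_u · h_f · T_b · n_s · n_b = 0.5 × 1.13 × 1.0 × 15 × 1 × 6 = 50.85 kips.
Allowable strength R_n/Ω = 50.85 / 1.76 = 28.9 kips.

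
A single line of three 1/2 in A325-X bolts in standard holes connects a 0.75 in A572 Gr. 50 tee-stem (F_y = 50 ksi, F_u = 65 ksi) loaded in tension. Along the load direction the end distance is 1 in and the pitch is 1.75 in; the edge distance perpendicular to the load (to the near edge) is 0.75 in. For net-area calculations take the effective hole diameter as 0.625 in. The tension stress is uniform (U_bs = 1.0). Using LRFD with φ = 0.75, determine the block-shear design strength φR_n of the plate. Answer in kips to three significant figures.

80.4 kips

Shear plane L_v = 1 + 2·1.75 = 4.5 in; A_gv = 4.5 × 0.75 = 3.375 in².
A_nv = (4.5 − 2.5·0.625) × 0.75 = 2.203 in².
A_nt = (0.75 − 0.5·0.625) × 0.75 = 0.3281 in².
0.6 F_u A_nv = 85.92 kips; 0.6 F_y A_gv = 101.2 kips → shear rupture governs the shear term.
R_n = 85.92 + 1.0 × 65 × 0.3281 = 107.2 kips.
Design strength φR_n = 0.75 × 107.2 = 80.4 kips.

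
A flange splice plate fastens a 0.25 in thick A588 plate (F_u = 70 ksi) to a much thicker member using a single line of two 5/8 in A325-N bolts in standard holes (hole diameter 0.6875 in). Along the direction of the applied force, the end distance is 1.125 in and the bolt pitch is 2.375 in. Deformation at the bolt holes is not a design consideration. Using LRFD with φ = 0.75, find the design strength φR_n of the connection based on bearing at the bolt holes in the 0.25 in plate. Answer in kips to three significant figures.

40 kips

Per bolt r_n = 1.5 l_c t F_u ≤ 3.0 d t F_u; upper limit = 3.0 × 0.625 × 0.25 × 70 = 32.81 kips.
Edge bolt: l_c = 1.125 − 0.6875/2 = 0.7812 in → 1.5 × 0.7812 × 0.25 × 70 = 20.51 → r_n = 20.51 kips.
Interior bolts: l_c = 2.375 − 0.6875 = 1.688 in → 1.5 × 1.688 × 0.25 × 70 = 44.3 → r_n = 32.81 kips.
R_n = 1 × 20.51 + 1 × 32.81 = 53.32 kips.
Design strength φR_n = 0.75 × 53.32 = 40 kips.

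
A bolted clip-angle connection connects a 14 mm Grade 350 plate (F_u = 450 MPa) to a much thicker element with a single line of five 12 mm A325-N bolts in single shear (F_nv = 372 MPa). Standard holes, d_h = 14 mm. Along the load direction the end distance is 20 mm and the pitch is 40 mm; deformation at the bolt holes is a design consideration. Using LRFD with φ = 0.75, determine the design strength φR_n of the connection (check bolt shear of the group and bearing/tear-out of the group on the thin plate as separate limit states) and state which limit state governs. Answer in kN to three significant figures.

158 kN (bolt shear governs)

Bolt shear: A_b = π·12²/4 = 113.1 mm²; R_n = 372 × 113.1 × 5 × 1 / 1000 = 210.4 kN → 0.75 × 210.4 = 158 kN.
Bearing (1.2 l_c t F_u ≤ 2.4 d t F_u): upper limit = 2.4·12·14·450 / 1000 = 181.4 kN.
  Edge l_c = 20 − 14/2 = 13 → r_n = 98.28 kN; interior l_c = 40 − 14 = 26 → r_n = 181.4 kN.
  R_n,bearing = 1·98.28 + 4·181.4 = 824 kN → 0.75 × 824 = 618 kN.
Bolt shear governs: 158 kN.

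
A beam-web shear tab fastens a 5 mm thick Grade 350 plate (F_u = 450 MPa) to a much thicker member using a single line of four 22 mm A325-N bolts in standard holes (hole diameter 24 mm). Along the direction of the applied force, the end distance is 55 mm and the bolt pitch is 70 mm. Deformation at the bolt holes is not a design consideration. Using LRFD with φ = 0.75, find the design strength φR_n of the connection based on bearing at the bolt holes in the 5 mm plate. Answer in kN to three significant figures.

443 kN

Per bolt r_n = 1.5 l_c t F_u ≤ 3.0 d t F_u; upper limit = 3.0 × 22 × 5 × 450 / 1000 = 148.5 kN.
Edge bolt: l_c = 55 − 24/2 = 43 mm → 1.5 × 43 × 5 × 450 / 1000 = 145.1 → r_n = 145.1 kN.
Interior bolts: l_c = 70 − 24 = 46 mm → 1.5 × 46 × 5 × 450 / 1000 = 155.2 → r_n = 148.5 kN.
R_n = 1 × 145.1 + 3 × 148.5 = 590.6 kN.
Design strength φR_n = 0.75 × 590.6 = 443 kN.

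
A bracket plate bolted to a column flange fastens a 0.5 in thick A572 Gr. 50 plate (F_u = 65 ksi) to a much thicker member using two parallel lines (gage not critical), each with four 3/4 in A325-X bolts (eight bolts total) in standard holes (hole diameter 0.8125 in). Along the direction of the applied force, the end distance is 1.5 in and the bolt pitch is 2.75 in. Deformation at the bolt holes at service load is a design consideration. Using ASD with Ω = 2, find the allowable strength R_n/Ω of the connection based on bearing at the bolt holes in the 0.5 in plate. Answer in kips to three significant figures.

218 kips

Per bolt r_n = 1.2 l_c t F_u ≤ 2.4 d t F_u; upper limit = 2.4 × 0.75 × 0.5 × 65 = 58.5 kips.
Edge bolt: l_c = 1.5 − 0.8125/2 = 1.094 in → 1.2 × 1.094 × 0.5 × 65 = 42.66 → r_n = 42.66 kips.
Interior bolts: l_c = 2.75 − 0.8125 = 1.938 in → 1.2 × 1.938 × 0.5 × 65 = 75.56 → r_n = 58.5 kips.
R_n = 2 × 42.66 + 6 × 58.5 = 436.3 kips.
Allowable strength R_n/Ω = 436.3 / 2 = 218 kips.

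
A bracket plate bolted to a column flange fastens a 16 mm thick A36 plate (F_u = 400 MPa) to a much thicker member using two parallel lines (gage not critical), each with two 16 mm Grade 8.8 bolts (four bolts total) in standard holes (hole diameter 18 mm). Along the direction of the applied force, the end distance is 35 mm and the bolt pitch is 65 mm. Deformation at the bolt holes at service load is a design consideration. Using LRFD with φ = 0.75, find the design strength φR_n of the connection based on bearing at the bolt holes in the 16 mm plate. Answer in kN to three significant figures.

Per bolt r_n = 1.2 l_c t F_u ≤ 2.4 d t F_u; upper limit = 2.4 × 16 × 16 × 400 / 1000 = 245.8 kN.
Edge bolt: l_c = 35 − 18/2 = 26 mm → 1.2 × 26 × 16 × 400 / 1000 = 199.7 → r_n = 199.7 kN.
Interior bolts: l_c = 65 − 18 = 47 mm → 1.2 × 47 × 16 × 400 / 1000 = 361 → r_n = 245.8 kN.
R_n = 2 × 199.7 + 2 × 245.8 = 890.9 kN.
Design strength φR_n = 0.75 × 890.9 = 668 kN.

668 kN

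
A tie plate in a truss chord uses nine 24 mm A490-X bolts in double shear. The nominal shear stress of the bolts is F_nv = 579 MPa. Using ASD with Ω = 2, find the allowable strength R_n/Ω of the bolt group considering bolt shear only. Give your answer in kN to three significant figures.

2360 kN

A_b = π × 24² / 4 = 452.4 mm².
R_n = F_nv · A_b · n · n_s = 579 × 452.4 × 9 × 2 / 1000 = 4715 kN.
Allowable strength R_n/Ω = 4715 / 2 = 2360 kN.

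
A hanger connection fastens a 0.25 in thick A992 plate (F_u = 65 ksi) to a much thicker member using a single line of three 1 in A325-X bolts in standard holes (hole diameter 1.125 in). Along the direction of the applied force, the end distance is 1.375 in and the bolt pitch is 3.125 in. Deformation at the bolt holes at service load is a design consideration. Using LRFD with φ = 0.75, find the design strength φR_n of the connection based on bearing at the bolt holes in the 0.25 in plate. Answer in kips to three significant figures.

70.4 kips

Per bolt r_n = 1.2 l_c t F_u ≤ 2.4 d t F_u; upper limit = 2.4 × 1 × 0.25 × 65 = 39 kips.
Edge bolt: l_c = 1.375 − 1.125/2 = 0.8125 in → 1.2 × 0.8125 × 0.25 × 65 = 15.84 → r_n = 15.84 kips.
Interior bolts: l_c = 3.125 − 1.125 = 2 in → 1.2 × 2 × 0.25 × 65 = 39 → r_n = 39 kips.
R_n = 1 × 15.84 + 2 × 39 = 93.84 kips.
Design strength φR_n = 0.75 × 93.84 = 70.4 kips.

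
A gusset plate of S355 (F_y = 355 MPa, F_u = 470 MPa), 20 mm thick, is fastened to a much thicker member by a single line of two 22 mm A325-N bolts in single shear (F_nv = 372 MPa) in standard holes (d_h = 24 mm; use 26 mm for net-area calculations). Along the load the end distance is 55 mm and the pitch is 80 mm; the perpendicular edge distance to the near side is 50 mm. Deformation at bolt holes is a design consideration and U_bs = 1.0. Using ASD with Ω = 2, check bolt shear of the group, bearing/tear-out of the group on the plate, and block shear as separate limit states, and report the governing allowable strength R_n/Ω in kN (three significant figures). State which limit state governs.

Bolt shear: A_b = π·22²/4 = 380.1 mm²; R_n = 372 × 380.1 × 2 × 1 / 1000 = 282.8 kN → 282.8 / 2 = 141 kN.
Bearing: edge l_c = 43, r_n = 485 kN; interior l_c = 56, r_n = 496.3 kN; R_n = 485 + 1·496.3 = 981.4 kN → 491 kN.
Block shear: A_gv = 2700, A_nv = 1920, A_nt = 740 mm²; R_n = min(0.6F_uA_nv, 0.6F_yA_gv) + U_bs·F_u·A_nt = 889.2 kN → 445 kN.
Bolt shear governs: 141 kN.

141 kN (bolt shear governs)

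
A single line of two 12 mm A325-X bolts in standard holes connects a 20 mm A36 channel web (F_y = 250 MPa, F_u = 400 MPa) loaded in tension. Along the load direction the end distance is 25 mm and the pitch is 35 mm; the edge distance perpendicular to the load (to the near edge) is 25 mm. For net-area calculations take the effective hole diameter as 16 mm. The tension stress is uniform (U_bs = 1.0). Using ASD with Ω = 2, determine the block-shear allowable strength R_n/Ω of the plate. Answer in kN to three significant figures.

154 kN

Shear plane L_v = 25 + 1·35 = 60 mm; A_gv = 60 × 20 = 1200 mm².
A_nv = (60 − 1.5·16) × 20 = 720 mm².
A_nt = (25 − 0.5·16) × 20 = 340 mm².
0.6 F_u A_nv = 172.8 kN; 0.6 F_y A_gv = 180 kN → shear rupture governs the shear term.
R_n = 172.8 + 1.0 × 400 × 340 / 1000 = 308.8 kN.
Allowable strength R_n/Ω = 308.8 / 2 = 154 kN.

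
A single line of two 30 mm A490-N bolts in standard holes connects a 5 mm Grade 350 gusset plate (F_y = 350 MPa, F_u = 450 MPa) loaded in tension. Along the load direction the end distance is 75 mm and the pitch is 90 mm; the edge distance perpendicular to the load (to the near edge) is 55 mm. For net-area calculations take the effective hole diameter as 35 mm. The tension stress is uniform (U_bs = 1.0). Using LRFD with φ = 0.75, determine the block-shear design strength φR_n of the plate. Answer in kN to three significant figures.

Shear plane L_v = 75 + 1·90 = 165 mm; A_gv = 165 × 5 = 825 mm².
A_nv = (165 − 1.5·35) × 5 = 562.5 mm².
A_nt = (55 − 0.5·35) × 5 = 187.5 mm².
0.6 F_u A_nv = 151.9 kN; 0.6 F_y A_gv = 173.2 kN → shear rupture governs the shear term.
R_n = 151.9 + 1.0 × 450 × 187.5 / 1000 = 236.2 kN.
Design strength φR_n = 0.75 × 236.2 = 177 kN.

177 kN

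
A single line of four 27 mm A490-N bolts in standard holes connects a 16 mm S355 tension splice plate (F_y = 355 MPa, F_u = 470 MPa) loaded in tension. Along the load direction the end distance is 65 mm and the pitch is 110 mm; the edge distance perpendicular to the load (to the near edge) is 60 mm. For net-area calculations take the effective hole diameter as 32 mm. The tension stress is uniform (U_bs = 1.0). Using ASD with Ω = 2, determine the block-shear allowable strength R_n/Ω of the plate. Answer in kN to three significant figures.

804 kN

Shear plane L_v = 65 + 3·110 = 395 mm; A_gv = 395 × 16 = 6320 mm².
A_nv = (395 − 3.5·32) × 16 = 4528 mm².
A_nt = (60 − 0.5·32) × 16 = 704 mm².
0.6 F_u A_nv = 1277 kN; 0.6 F_y A_gv = 1346 kN → shear rupture governs the shear term.
R_n = 1277 + 1.0 × 470 × 704 / 1000 = 1608 kN.
Allowable strength R_n/Ω = 1608 / 2 = 804 kN.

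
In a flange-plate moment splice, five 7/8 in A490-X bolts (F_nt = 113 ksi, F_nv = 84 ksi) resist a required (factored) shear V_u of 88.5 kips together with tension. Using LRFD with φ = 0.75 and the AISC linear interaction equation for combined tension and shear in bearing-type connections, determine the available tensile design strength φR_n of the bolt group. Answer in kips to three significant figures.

212 kips

A_b = π·0.875²/4 = 0.6013 in²; f_rv = 88.5 / (5 × 0.6013) = 29.44 ksi.
F'_nt = 1.3 F_nt − (F_nt / φF_nv) f_rv = 1.3·113 − (113/(0.75·84))·29.44 = 94.1 ksi, capped at F_nt → F'_nt = 94.1 ksi.
R_n = F'_nt · A_b · n = 94.1 × 0.6013 × 5 = 282.9 kips.
Design strength φR_n = 0.75 × 282.9 = 212 kips.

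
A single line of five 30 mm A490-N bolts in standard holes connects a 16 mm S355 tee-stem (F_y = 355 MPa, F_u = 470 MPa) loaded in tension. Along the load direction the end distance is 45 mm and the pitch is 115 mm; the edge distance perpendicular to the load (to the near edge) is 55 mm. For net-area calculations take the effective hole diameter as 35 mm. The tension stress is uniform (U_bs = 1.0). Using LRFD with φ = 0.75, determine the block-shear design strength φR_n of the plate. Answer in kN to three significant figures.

1390 kN

Shear plane L_v = 45 + 4·115 = 505 mm; A_gv = 505 × 16 = 8080 mm².
A_nv = (505 − 4.5·35) × 16 = 5560 mm².
A_nt = (55 − 0.5·35) × 16 = 600 mm².
0.6 F_u A_nv = 1568 kN; 0.6 F_y A_gv = 1721 kN → shear rupture governs the shear term.
R_n = 1568 + 1.0 × 470 × 600 / 1000 = 1850 kN.
Design strength φR_n = 0.75 × 1850 = 1390 kN.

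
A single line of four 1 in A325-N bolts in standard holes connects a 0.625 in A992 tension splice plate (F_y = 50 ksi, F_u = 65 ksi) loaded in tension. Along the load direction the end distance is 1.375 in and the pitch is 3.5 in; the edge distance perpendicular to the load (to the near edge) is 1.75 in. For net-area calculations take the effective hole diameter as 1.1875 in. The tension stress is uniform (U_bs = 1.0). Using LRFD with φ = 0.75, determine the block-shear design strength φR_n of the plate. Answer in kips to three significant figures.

176 kips

Shear plane L_v = 1.375 + 3·3.5 = 11.88 in; A_gv = 11.88 × 0.625 = 7.422 in².
A_nv = (11.88 − 3.5·1.1875) × 0.625 = 4.824 in².
A_nt = (1.75 − 0.5·1.1875) × 0.625 = 0.7227 in².
0.6 F_u A_nv = 188.1 kips; 0.6 F_y A_gv = 222.7 kips → shear rupture governs the shear term.
R_n = 188.1 + 1.0 × 65 × 0.7227 = 235.1 kips.
Design strength φR_n = 0.75 × 235.1 = 176 kips.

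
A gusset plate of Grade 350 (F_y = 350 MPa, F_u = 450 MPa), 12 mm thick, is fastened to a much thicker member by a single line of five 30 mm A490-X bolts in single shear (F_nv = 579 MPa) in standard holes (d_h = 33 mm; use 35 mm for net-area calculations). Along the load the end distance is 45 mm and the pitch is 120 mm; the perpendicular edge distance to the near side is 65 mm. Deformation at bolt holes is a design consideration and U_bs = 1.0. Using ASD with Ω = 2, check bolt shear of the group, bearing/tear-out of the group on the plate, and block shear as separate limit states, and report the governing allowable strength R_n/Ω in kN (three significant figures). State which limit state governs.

Bolt shear: A_b = π·30²/4 = 706.9 mm²; R_n = 579 × 706.9 × 5 × 1 / 1000 = 2046 kN → 2046 / 2 = 1020 kN.
Bearing: edge l_c = 28.5, r_n = 184.7 kN; interior l_c = 87, r_n = 388.8 kN; R_n = 184.7 + 4·388.8 = 1740 kN → 870 kN.
Block shear: A_gv = 6300, A_nv = 4410, A_nt = 570 mm²; R_n = min(0.6F_uA_nv, 0.6F_yA_gv) + U_bs·F_u·A_nt = 1447 kN → 724 kN.
Block shear governs: 724 kN.

724 kN (block shear governs)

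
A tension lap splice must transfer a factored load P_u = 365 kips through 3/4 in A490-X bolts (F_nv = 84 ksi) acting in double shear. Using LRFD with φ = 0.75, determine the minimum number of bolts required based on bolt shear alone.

A_b = π·0.75²/4 = 0.4418 in².
Per-bolt design strength φR_n = 0.75 × 84 × 0.4418 × 2 = 55.67 kips.
n ≥ 365 / 55.67 = 6.557 → use 7 bolts.

7 bolts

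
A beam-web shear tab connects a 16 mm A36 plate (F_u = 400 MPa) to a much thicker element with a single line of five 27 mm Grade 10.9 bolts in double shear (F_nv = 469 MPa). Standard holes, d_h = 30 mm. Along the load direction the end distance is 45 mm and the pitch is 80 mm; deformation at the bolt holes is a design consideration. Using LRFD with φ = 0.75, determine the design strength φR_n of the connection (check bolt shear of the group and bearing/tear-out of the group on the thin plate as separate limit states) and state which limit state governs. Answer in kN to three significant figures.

Bolt shear: A_b = π·27²/4 = 572.6 mm²; R_n = 469 × 572.6 × 5 × 2 / 1000 = 2685 kN → 0.75 × 2685 = 2010 kN.
Bearing (1.2 l_c t F_u ≤ 2.4 d t F_u): upper limit = 2.4·27·16·400 / 1000 = 414.7 kN.
  Edge l_c = 45 − 30/2 = 30 → r_n = 230.4 kN; interior l_c = 80 − 30 = 50 → r_n = 384 kN.
  R_n,bearing = 1·230.4 + 4·384 = 1766 kN → 0.75 × 1766 = 1320 kN.
Bearing governs: 1320 kN.

1320 kN (bearing governs)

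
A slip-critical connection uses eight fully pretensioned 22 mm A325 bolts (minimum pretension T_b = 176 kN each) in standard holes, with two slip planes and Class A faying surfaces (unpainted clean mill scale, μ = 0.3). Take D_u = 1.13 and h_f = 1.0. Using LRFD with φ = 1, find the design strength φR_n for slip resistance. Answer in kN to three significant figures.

R_n = μ · D_u · h_f · T_b · n_s · n_b = 0.3 × 1.13 × 1.0 × 176 × 2 × 8 = 954.6 kN.
Design strength φR_n = 1 × 954.6 = 955 kN.

955 kN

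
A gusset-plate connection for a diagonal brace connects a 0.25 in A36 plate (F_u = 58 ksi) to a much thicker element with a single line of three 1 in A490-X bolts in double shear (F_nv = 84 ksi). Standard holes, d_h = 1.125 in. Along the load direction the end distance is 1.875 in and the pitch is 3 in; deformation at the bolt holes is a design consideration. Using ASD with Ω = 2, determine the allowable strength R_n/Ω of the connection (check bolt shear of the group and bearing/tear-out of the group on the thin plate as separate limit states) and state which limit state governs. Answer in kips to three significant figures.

44 kips (bearing governs)

Bolt shear: A_b = π·1²/4 = 0.7854 in²; R_n = 84 × 0.7854 × 3 × 2 = 395.8 kips → 395.8 / 2 = 198 kips.
Bearing (1.2 l_c t F_u ≤ 2.4 d t F_u): upper limit = 2.4·1·0.25·58 = 34.8 kips.
  Edge l_c = 1.875 − 1.125/2 = 1.312 → r_n = 22.84 kips; interior l_c = 3 − 1.125 = 1.875 → r_n = 32.62 kips.
  R_n,bearing = 1·22.84 + 2·32.62 = 88.09 kips → 88.09 / 2 = 44 kips.
Bearing governs: 44 kips.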